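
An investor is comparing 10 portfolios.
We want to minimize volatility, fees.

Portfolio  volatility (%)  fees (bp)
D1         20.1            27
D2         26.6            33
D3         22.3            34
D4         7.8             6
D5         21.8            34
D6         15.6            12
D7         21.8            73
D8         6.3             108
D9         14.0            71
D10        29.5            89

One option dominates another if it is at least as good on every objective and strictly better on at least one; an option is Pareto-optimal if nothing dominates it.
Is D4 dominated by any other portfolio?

No

D1: worse on volatility (20.1 vs 7.8).
D2: worse on volatility (26.6 vs 7.8).
D3: worse on volatility (22.3 vs 7.8).
D5: worse on volatility (21.8 vs 7.8).
D6: worse on volatility (15.6 vs 7.8).
D7: worse on volatility (21.8 vs 7.8).
D8: worse on fees (108 vs 6).
D9: worse on volatility (14.0 vs 7.8).
D10: worse on volatility (29.5 vs 7.8).
No option is at least as good as D4 on every objective and strictly better on one.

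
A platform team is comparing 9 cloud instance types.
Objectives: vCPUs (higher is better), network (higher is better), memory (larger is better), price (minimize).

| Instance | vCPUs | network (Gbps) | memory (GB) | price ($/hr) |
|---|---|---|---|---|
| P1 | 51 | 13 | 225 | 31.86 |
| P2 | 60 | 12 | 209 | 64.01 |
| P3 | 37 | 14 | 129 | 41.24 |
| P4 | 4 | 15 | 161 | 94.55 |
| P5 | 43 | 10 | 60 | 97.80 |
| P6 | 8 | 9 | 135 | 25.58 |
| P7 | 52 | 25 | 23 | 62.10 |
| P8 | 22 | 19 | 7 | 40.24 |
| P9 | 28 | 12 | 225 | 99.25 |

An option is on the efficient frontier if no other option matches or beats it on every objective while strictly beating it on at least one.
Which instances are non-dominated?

P1, P2, P3, P4, P6, P7, P8

P1: not dominated.
P2: not dominated (best vCPUs).
P3: not dominated.
P4: not dominated.
P5: dominated by P1 (vCPUs 51≥43, network 13≥10, memory 225≥60, price 31.86≤97.80).
P6: not dominated (best price).
P7: not dominated (best network).
P8: not dominated.
P9: dominated by P1 (vCPUs 51≥28, network 13≥12, memory 225≥225, price 31.86≤99.25).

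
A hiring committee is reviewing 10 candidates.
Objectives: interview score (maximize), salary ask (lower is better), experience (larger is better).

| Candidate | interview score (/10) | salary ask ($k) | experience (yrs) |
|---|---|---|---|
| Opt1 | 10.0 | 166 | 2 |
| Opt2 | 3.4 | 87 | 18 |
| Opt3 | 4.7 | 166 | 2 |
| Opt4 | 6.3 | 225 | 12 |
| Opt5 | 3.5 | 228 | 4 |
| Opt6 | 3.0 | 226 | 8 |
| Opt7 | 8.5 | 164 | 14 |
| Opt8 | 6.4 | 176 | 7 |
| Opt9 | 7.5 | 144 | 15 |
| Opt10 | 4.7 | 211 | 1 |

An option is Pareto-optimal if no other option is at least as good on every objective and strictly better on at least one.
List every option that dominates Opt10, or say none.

Opt1, Opt3, Opt7, Opt8, Opt9

Opt1: interview score 10.0≥4.7, salary ask 166≤211, experience 2≥1 — dominates Opt10.
Opt3: interview score 4.7≥4.7, salary ask 166≤211, experience 2≥1 — dominates Opt10.
Opt7: interview score 8.5≥4.7, salary ask 164≤211, experience 14≥1 — dominates Opt10.
Opt8: interview score 6.4≥4.7, salary ask 176≤211, experience 7≥1 — dominates Opt10.
Opt9: interview score 7.5≥4.7, salary ask 144≤211, experience 15≥1 — dominates Opt10.
Others (Opt2, Opt4, Opt5, Opt6) are each worse than Opt10 on at least one objective.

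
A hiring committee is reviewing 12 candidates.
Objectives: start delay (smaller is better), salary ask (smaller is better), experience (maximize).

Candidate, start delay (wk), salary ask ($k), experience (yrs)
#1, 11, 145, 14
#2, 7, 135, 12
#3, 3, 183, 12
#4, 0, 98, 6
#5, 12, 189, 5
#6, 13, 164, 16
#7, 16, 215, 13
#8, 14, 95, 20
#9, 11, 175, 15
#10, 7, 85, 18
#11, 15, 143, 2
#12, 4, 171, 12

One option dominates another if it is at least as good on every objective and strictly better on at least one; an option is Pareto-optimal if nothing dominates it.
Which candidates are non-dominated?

#3, #4, #8, #10, #12

#1: dominated by #10 (start delay 7≤11, salary ask 85≤145, experience 18≥14).
#2: dominated by #10 (start delay 7≤7, salary ask 85≤135, experience 18≥12).
#3: not dominated.
#4: not dominated (best start delay).
#5: dominated by #1 (start delay 11≤12, salary ask 145≤189, experience 14≥5).
#6: dominated by #10 (start delay 7≤13, salary ask 85≤164, experience 18≥16).
#7: dominated by #1 (start delay 11≤16, salary ask 145≤215, experience 14≥13).
#8: not dominated (best experience).
#9: dominated by #10 (start delay 7≤11, salary ask 85≤175, experience 18≥15).
#10: not dominated (best salary ask).
#11: dominated by #2 (start delay 7≤15, salary ask 135≤143, experience 12≥2).
#12: not dominated.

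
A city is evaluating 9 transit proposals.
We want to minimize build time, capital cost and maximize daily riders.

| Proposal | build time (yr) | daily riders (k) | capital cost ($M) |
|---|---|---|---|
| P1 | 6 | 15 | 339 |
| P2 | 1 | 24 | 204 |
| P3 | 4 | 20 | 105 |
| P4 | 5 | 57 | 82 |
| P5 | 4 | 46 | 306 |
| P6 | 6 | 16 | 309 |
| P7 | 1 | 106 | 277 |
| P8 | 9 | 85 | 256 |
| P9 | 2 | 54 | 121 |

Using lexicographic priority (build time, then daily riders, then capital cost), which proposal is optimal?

P7

First minimize build time: best is 1, kept {P2, P7}.
Then maximize daily riders: best is 106, kept {P7}.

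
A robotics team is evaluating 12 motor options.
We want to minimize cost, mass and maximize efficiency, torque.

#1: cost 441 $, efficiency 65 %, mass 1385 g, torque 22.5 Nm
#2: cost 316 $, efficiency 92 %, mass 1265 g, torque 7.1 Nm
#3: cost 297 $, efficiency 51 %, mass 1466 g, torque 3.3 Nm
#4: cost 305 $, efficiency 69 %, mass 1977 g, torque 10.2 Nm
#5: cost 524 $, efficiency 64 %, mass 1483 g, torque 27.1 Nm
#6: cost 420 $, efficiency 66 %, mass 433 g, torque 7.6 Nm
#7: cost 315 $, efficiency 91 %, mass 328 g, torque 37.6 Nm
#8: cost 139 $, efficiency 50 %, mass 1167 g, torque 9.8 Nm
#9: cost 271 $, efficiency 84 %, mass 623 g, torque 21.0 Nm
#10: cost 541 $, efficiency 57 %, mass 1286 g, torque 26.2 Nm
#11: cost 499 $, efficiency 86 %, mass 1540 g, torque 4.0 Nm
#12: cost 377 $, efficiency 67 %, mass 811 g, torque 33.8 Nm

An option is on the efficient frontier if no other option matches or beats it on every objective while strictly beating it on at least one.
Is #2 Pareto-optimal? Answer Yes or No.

Yes

#1: worse on cost (441 vs 316).
#3: worse on efficiency (51 vs 92).
#4: worse on efficiency (69 vs 92).
#5: worse on cost (524 vs 316).
#6: worse on cost (420 vs 316).
#7: worse on efficiency (91 vs 92).
#8: worse on efficiency (50 vs 92).
#9: worse on efficiency (84 vs 92).
#10: worse on cost (541 vs 316).
#11: worse on cost (499 vs 316).
#12: worse on cost (377 vs 316).
No option is at least as good as #2 on every objective and strictly better on one.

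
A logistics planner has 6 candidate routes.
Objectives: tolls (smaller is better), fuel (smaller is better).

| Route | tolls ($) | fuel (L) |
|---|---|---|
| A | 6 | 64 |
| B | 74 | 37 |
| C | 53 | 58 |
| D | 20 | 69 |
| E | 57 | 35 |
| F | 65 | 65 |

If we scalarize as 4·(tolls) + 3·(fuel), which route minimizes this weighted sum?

A

A: 4·6 + 3·64 = 216
B: 4·74 + 3·37 = 407
C: 4·53 + 3·58 = 386
D: 4·20 + 3·69 = 287
E: 4·57 + 3·35 = 333
F: 4·65 + 3·65 = 455
Lowest: A at 216.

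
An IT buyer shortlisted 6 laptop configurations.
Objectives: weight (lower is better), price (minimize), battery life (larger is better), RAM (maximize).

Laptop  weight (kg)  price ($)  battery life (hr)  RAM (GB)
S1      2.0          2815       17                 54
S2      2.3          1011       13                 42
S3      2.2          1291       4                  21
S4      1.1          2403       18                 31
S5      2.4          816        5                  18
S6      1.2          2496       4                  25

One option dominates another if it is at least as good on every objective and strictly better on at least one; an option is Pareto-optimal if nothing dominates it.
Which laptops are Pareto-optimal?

S1, S2, S3, S4, S5

S1: not dominated (best RAM).
S2: not dominated.
S3: not dominated.
S4: not dominated (best weight).
S5: not dominated (best price).
S6: dominated by S4 (weight 1.1≤1.2, price 2403≤2496, battery life 18≥4, RAM 31≥25).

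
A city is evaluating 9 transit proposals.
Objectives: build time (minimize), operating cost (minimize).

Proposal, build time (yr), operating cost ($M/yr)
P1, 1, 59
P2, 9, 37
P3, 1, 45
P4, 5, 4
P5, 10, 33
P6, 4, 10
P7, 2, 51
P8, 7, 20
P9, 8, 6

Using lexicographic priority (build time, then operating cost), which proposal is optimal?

First minimize build time: best is 1, kept {P1, P3}.
Then minimize operating cost: best is 45, kept {P3}.

P3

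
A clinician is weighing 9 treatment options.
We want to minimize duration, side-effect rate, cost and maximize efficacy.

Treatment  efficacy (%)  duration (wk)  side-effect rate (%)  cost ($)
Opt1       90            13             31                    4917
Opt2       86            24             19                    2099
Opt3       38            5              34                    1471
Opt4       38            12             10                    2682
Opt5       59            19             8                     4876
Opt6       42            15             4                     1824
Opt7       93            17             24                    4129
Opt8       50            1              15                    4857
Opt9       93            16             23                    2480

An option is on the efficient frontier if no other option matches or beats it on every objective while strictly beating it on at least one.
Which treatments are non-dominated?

Opt1: not dominated.
Opt2: not dominated.
Opt3: not dominated (best cost).
Opt4: not dominated.
Opt5: not dominated.
Opt6: not dominated (best side-effect rate).
Opt7: dominated by Opt9 (efficacy 93≥93, duration 16≤17, side-effect rate 23≤24, cost 2480≤4129).
Opt8: not dominated (best duration).
Opt9: not dominated.

Opt1, Opt2, Opt3, Opt4, Opt5, Opt6, Opt8, Opt9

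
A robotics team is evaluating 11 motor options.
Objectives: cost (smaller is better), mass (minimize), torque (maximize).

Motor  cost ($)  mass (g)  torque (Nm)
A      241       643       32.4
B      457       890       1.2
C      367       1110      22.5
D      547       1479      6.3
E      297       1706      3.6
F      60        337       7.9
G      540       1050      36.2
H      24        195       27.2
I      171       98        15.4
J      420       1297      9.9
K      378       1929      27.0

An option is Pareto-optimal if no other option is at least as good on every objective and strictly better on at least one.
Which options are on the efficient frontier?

A: not dominated.
B: dominated by A (cost 241≤457, mass 643≤890, torque 32.4≥1.2).
C: dominated by A (cost 241≤367, mass 643≤1110, torque 32.4≥22.5).
D: dominated by A (cost 241≤547, mass 643≤1479, torque 32.4≥6.3).
E: dominated by A (cost 241≤297, mass 643≤1706, torque 32.4≥3.6).
F: dominated by H (cost 24≤60, mass 195≤337, torque 27.2≥7.9).
G: not dominated (best torque).
H: not dominated (best cost).
I: not dominated (best mass).
J: dominated by A (cost 241≤420, mass 643≤1297, torque 32.4≥9.9).
K: dominated by A (cost 241≤378, mass 643≤1929, torque 32.4≥27.0).

A, G, H, I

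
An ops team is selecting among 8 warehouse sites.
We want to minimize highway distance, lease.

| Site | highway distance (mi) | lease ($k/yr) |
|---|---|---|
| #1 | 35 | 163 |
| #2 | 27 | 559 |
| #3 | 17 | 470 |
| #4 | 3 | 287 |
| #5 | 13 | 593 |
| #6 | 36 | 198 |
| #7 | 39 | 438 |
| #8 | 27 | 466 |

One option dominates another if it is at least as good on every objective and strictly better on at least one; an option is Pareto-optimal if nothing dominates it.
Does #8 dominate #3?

No

#8 vs #3: #8 is worse on highway distance (27 vs 17), so it does not dominate #3.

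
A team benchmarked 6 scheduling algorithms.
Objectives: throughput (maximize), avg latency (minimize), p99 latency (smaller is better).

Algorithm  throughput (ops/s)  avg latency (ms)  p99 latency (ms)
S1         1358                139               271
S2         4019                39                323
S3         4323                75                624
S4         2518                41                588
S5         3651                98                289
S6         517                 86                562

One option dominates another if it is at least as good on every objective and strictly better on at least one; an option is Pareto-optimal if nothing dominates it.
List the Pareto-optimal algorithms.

S1: not dominated (best p99 latency).
S2: not dominated (best avg latency).
S3: not dominated (best throughput).
S4: dominated by S2 (throughput 4019≥2518, avg latency 39≤41, p99 latency 323≤588).
S5: not dominated.
S6: dominated by S2 (throughput 4019≥517, avg latency 39≤86, p99 latency 323≤562).

S1, S2, S3, S5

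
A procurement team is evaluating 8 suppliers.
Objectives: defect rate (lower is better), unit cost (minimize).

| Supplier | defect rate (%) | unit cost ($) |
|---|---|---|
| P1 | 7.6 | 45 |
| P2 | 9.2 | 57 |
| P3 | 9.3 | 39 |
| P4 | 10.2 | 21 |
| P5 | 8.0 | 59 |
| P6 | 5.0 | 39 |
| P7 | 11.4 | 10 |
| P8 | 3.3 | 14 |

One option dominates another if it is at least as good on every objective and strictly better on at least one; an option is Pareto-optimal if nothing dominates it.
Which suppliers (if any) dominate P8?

none

P1: worse on defect rate (7.6 vs 3.3).
P2: worse on defect rate (9.2 vs 3.3).
P3: worse on defect rate (9.3 vs 3.3).
P4: worse on defect rate (10.2 vs 3.3).
P5: worse on defect rate (8.0 vs 3.3).
P6: worse on defect rate (5.0 vs 3.3).
P7: worse on defect rate (11.4 vs 3.3).
No option dominates P8.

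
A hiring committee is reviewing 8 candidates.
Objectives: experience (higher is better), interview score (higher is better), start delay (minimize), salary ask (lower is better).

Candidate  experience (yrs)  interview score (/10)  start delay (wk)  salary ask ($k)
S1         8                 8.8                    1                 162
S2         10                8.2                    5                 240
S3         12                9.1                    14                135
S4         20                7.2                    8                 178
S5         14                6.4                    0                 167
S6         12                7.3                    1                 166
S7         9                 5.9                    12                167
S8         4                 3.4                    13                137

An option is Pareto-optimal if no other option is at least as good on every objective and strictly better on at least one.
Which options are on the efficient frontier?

S1, S2, S3, S4, S5, S6, S8

S1: not dominated.
S2: not dominated.
S3: not dominated (best interview score).
S4: not dominated (best experience).
S5: not dominated (best start delay).
S6: not dominated.
S7: dominated by S5 (experience 14≥9, interview score 6.4≥5.9, start delay 0≤12, salary ask 167≤167).
S8: not dominated.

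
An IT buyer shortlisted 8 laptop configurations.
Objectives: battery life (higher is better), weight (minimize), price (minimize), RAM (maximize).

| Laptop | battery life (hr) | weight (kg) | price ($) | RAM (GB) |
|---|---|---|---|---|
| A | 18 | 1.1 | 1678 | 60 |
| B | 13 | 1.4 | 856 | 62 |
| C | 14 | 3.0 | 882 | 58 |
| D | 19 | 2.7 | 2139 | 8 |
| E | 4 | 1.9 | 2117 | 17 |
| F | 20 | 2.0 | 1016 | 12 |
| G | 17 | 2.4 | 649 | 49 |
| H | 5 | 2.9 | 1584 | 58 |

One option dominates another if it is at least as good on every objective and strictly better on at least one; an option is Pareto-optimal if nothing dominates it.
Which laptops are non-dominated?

A: not dominated (best weight).
B: not dominated (best RAM).
C: not dominated.
D: dominated by F (battery life 20≥19, weight 2.0≤2.7, price 1016≤2139, RAM 12≥8).
E: dominated by A (battery life 18≥4, weight 1.1≤1.9, price 1678≤2117, RAM 60≥17).
F: not dominated (best battery life).
G: not dominated (best price).
H: dominated by B (battery life 13≥5, weight 1.4≤2.9, price 856≤1584, RAM 62≥58).

A, B, C, F, G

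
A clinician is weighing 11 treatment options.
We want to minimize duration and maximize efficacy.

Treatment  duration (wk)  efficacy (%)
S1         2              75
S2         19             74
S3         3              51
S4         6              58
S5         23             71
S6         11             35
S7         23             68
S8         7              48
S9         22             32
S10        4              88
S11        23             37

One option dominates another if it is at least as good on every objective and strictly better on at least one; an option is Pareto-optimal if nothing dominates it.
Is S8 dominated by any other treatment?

S1 vs S8: duration 2≤7, efficacy 75≥48 — S1 is at least as good on every objective and strictly better on at least one, so S1 dominates S8.

Yes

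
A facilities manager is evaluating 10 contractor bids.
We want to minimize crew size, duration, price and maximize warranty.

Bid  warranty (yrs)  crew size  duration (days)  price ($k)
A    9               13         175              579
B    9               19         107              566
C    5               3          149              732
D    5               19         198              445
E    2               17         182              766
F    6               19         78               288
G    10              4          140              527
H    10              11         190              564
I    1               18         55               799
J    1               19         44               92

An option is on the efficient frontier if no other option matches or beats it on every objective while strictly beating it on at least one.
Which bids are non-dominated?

A: dominated by G (warranty 10≥9, crew size 4≤13, duration 140≤175, price 527≤579).
B: not dominated.
C: not dominated (best crew size).
D: dominated by F (warranty 6≥5, crew size 19≤19, duration 78≤198, price 288≤445).
E: dominated by A (warranty 9≥2, crew size 13≤17, duration 175≤182, price 579≤766).
F: not dominated.
G: not dominated.
H: dominated by G (warranty 10≥10, crew size 4≤11, duration 140≤190, price 527≤564).
I: not dominated.
J: not dominated (best duration).

B, C, F, G, I, J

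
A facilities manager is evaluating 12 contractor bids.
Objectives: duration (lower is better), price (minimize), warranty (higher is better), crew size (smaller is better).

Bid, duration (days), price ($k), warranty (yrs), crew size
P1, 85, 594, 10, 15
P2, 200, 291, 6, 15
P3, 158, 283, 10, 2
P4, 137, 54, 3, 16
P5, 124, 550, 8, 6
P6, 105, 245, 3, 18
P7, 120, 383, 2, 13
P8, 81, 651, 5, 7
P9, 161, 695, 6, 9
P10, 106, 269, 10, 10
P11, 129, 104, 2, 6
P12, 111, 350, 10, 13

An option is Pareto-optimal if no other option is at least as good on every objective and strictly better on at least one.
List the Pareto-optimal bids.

P1, P3, P4, P5, P6, P8, P10, P11

P1: not dominated.
P2: dominated by P3 (duration 158≤200, price 283≤291, warranty 10≥6, crew size 2≤15).
P3: not dominated (best crew size).
P4: not dominated (best price).
P5: not dominated.
P6: not dominated.
P7: dominated by P10 (duration 106≤120, price 269≤383, warranty 10≥2, crew size 10≤13).
P8: not dominated (best duration).
P9: dominated by P3 (duration 158≤161, price 283≤695, warranty 10≥6, crew size 2≤9).
P10: not dominated.
P11: not dominated.
P12: dominated by P10 (duration 106≤111, price 269≤350, warranty 10≥10, crew size 10≤13).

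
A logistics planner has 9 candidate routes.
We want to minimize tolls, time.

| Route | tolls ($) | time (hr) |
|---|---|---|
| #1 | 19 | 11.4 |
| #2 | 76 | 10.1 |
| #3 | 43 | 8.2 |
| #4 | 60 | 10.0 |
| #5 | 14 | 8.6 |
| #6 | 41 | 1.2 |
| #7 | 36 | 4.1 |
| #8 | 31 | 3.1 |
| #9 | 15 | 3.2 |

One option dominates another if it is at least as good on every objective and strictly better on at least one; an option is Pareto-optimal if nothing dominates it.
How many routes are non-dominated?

4

#1: dominated by #5 (tolls 14≤19, time 8.6≤11.4).
#2: dominated by #3 (tolls 43≤76, time 8.2≤10.1).
#3: dominated by #6 (tolls 41≤43, time 1.2≤8.2).
#4: dominated by #3 (tolls 43≤60, time 8.2≤10.0).
#5: not dominated (best tolls).
#6: not dominated (best time).
#7: dominated by #8 (tolls 31≤36, time 3.1≤4.1).
#8: not dominated.
#9: not dominated.
Pareto-optimal: #5, #6, #8, #9 → 4.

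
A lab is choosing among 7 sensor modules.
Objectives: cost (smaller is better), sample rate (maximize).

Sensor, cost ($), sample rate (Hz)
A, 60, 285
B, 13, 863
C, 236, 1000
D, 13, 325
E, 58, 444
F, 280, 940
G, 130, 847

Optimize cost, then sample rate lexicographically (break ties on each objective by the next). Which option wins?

First minimize cost: best is 13, kept {B, D}.
Then maximize sample rate: best is 863, kept {B}.

B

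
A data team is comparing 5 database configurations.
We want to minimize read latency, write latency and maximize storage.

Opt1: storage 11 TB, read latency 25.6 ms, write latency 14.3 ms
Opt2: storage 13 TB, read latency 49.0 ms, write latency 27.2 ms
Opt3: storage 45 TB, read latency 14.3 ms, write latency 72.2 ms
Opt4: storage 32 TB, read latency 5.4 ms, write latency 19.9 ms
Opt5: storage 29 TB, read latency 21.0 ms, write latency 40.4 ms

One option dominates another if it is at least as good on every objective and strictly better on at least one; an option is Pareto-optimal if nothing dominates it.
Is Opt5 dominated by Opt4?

Yes

Opt4 vs Opt5: storage 32≥29, read latency 5.4≤21.0, write latency 19.9≤40.4 — Opt4 is at least as good on every objective with at least one strict improvement.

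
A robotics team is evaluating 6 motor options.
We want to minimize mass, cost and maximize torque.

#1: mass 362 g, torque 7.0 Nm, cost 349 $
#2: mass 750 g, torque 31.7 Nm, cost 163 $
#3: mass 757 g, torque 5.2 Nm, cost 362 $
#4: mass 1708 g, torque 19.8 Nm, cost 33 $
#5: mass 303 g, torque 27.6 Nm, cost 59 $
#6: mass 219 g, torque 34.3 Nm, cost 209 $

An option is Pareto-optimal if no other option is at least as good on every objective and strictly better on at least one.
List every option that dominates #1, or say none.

#5: mass 303≤362, torque 27.6≥7.0, cost 59≤349 — dominates #1.
#6: mass 219≤362, torque 34.3≥7.0, cost 209≤349 — dominates #1.
Others (#2, #3, #4) are each worse than #1 on at least one objective.

#5, #6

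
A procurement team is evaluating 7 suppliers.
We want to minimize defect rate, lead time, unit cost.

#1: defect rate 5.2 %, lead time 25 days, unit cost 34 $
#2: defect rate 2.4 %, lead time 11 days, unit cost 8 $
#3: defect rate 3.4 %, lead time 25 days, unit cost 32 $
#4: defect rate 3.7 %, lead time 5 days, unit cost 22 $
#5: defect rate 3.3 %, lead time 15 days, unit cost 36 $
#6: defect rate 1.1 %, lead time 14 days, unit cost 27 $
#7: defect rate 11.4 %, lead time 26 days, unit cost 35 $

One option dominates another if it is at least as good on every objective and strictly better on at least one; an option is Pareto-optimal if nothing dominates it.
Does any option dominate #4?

#1: worse on defect rate (5.2 vs 3.7).
#2: worse on lead time (11 vs 5).
#3: worse on lead time (25 vs 5).
#5: worse on lead time (15 vs 5).
#6: worse on lead time (14 vs 5).
#7: worse on defect rate (11.4 vs 3.7).
No option is at least as good as #4 on every objective and strictly better on one.

No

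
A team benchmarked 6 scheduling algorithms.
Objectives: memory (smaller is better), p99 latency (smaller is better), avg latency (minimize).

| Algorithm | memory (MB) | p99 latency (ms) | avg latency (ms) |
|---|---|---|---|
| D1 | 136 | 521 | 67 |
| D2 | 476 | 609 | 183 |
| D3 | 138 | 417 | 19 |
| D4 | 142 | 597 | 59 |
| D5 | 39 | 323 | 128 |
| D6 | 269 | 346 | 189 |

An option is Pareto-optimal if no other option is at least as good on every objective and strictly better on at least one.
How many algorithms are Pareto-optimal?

3

D1: not dominated.
D2: dominated by D1 (memory 136≤476, p99 latency 521≤609, avg latency 67≤183).
D3: not dominated (best avg latency).
D4: dominated by D3 (memory 138≤142, p99 latency 417≤597, avg latency 19≤59).
D5: not dominated (best memory).
D6: dominated by D5 (memory 39≤269, p99 latency 323≤346, avg latency 128≤189).
Pareto-optimal: D1, D3, D5 → 3.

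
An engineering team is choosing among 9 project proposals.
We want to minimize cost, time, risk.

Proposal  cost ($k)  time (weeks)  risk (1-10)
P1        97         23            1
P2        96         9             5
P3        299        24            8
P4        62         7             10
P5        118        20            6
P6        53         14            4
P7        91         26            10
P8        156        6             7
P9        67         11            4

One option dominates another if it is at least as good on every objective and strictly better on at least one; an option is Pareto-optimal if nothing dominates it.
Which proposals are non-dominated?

P1: not dominated (best risk).
P2: not dominated.
P3: dominated by P1 (cost 97≤299, time 23≤24, risk 1≤8).
P4: not dominated.
P5: dominated by P2 (cost 96≤118, time 9≤20, risk 5≤6).
P6: not dominated (best cost).
P7: dominated by P4 (cost 62≤91, time 7≤26, risk 10≤10).
P8: not dominated (best time).
P9: not dominated.

P1, P2, P4, P6, P8, P9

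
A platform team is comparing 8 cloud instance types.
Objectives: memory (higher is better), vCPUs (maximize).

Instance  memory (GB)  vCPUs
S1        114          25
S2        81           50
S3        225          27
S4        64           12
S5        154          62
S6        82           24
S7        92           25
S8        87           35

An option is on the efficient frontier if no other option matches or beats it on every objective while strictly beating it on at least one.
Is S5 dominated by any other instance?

No

S1: worse on memory (114 vs 154).
S2: worse on memory (81 vs 154).
S3: worse on vCPUs (27 vs 62).
S4: worse on memory (64 vs 154).
S6: worse on memory (82 vs 154).
S7: worse on memory (92 vs 154).
S8: worse on memory (87 vs 154).
No option is at least as good as S5 on every objective and strictly better on one.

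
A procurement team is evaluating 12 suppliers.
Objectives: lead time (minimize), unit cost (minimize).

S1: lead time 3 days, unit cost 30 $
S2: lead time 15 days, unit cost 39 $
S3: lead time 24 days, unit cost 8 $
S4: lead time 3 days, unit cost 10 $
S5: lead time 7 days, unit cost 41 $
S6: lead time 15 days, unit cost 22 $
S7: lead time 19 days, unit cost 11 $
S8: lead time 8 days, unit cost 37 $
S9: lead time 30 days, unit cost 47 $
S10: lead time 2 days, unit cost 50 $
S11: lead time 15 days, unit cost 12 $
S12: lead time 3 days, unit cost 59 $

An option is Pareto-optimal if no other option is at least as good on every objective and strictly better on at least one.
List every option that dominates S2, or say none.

S1: lead time 3≤15, unit cost 30≤39 — dominates S2.
S4: lead time 3≤15, unit cost 10≤39 — dominates S2.
S6: lead time 15≤15, unit cost 22≤39 — dominates S2.
S8: lead time 8≤15, unit cost 37≤39 — dominates S2.
S11: lead time 15≤15, unit cost 12≤39 — dominates S2.
Others (S3, S5, S7, S9, S10, S12) are each worse than S2 on at least one objective.

S1, S4, S6, S8, S11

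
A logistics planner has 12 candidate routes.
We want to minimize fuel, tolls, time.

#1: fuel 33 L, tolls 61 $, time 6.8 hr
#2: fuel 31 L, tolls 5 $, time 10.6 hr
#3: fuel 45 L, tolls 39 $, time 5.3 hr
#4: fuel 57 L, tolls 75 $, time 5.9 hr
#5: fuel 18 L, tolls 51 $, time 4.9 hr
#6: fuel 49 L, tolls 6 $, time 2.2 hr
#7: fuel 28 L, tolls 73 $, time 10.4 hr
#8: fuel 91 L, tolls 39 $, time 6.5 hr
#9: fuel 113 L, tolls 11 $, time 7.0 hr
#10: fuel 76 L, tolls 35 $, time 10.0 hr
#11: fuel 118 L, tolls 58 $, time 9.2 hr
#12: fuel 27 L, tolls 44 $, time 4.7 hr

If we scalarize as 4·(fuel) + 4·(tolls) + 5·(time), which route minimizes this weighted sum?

#2

#1: 4·33 + 4·61 + 5·6.8 = 410.0
#2: 4·31 + 4·5 + 5·10.6 = 197.0
#3: 4·45 + 4·39 + 5·5.3 = 362.5
#4: 4·57 + 4·75 + 5·5.9 = 557.5
#5: 4·18 + 4·51 + 5·4.9 = 300.5
#6: 4·49 + 4·6 + 5·2.2 = 231.0
#7: 4·28 + 4·73 + 5·10.4 = 456.0
#8: 4·91 + 4·39 + 5·6.5 = 552.5
#9: 4·113 + 4·11 + 5·7.0 = 531.0
#10: 4·76 + 4·35 + 5·10.0 = 494.0
#11: 4·118 + 4·58 + 5·9.2 = 750.0
#12: 4·27 + 4·44 + 5·4.7 = 307.5
Lowest: #2 at 197.0.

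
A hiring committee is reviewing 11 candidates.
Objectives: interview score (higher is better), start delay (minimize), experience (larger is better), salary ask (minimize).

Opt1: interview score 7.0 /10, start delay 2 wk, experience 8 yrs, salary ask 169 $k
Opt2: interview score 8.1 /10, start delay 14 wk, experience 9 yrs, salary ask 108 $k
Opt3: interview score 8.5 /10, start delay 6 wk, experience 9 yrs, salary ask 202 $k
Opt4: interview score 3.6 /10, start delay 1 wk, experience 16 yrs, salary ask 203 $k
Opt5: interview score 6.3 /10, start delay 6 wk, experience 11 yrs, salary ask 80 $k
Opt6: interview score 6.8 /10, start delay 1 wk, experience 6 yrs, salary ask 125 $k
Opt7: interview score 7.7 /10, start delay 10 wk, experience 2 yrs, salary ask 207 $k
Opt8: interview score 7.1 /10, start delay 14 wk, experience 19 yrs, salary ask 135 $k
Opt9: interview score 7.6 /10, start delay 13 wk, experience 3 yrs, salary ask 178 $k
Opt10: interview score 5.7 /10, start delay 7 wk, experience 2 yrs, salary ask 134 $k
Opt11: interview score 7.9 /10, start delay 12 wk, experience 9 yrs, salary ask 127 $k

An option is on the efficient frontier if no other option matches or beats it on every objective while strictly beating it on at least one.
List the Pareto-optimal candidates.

Opt1: not dominated.
Opt2: not dominated.
Opt3: not dominated (best interview score).
Opt4: not dominated.
Opt5: not dominated (best salary ask).
Opt6: not dominated.
Opt7: dominated by Opt3 (interview score 8.5≥7.7, start delay 6≤10, experience 9≥2, salary ask 202≤207).
Opt8: not dominated (best experience).
Opt9: dominated by Opt11 (interview score 7.9≥7.6, start delay 12≤13, experience 9≥3, salary ask 127≤178).
Opt10: dominated by Opt5 (interview score 6.3≥5.7, start delay 6≤7, experience 11≥2, salary ask 80≤134).
Opt11: not dominated.

Opt1, Opt2, Opt3, Opt4, Opt5, Opt6, Opt8, Opt11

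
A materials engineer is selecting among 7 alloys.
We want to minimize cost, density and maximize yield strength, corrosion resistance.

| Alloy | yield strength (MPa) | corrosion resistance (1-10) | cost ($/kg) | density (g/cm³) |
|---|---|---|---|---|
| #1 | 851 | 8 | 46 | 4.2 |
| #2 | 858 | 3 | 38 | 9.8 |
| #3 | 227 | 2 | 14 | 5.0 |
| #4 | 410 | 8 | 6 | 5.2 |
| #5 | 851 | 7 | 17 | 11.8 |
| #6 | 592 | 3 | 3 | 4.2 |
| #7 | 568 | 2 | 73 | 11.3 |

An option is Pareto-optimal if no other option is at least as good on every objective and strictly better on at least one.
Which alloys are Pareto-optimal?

#1: not dominated.
#2: not dominated (best yield strength).
#3: dominated by #6 (yield strength 592≥227, corrosion resistance 3≥2, cost 3≤14, density 4.2≤5.0).
#4: not dominated.
#5: not dominated.
#6: not dominated (best cost).
#7: dominated by #1 (yield strength 851≥568, corrosion resistance 8≥2, cost 46≤73, density 4.2≤11.3).

#1, #2, #4, #5, #6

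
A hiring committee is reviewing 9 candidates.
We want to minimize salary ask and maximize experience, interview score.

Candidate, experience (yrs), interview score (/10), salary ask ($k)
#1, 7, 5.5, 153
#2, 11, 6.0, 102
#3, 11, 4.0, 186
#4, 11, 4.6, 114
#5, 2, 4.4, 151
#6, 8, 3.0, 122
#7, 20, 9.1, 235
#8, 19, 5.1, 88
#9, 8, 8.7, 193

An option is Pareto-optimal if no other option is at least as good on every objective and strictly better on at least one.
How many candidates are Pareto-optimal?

#1: dominated by #2 (experience 11≥7, interview score 6.0≥5.5, salary ask 102≤153).
#2: not dominated.
#3: dominated by #2 (experience 11≥11, interview score 6.0≥4.0, salary ask 102≤186).
#4: dominated by #2 (experience 11≥11, interview score 6.0≥4.6, salary ask 102≤114).
#5: dominated by #2 (experience 11≥2, interview score 6.0≥4.4, salary ask 102≤151).
#6: dominated by #2 (experience 11≥8, interview score 6.0≥3.0, salary ask 102≤122).
#7: not dominated (best experience).
#8: not dominated (best salary ask).
#9: not dominated.
Pareto-optimal: #2, #7, #8, #9 → 4.

4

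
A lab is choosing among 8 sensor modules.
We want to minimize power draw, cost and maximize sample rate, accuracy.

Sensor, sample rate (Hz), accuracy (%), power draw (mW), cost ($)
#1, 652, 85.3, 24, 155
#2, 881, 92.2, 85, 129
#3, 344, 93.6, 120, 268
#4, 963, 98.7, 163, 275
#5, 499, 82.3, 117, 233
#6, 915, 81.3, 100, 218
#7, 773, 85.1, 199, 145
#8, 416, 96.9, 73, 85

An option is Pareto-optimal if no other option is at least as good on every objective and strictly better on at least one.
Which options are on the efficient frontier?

#1, #2, #4, #6, #8

#1: not dominated (best power draw).
#2: not dominated.
#3: dominated by #8 (sample rate 416≥344, accuracy 96.9≥93.6, power draw 73≤120, cost 85≤268).
#4: not dominated (best sample rate).
#5: dominated by #1 (sample rate 652≥499, accuracy 85.3≥82.3, power draw 24≤117, cost 155≤233).
#6: not dominated.
#7: dominated by #2 (sample rate 881≥773, accuracy 92.2≥85.1, power draw 85≤199, cost 129≤145).
#8: not dominated (best cost).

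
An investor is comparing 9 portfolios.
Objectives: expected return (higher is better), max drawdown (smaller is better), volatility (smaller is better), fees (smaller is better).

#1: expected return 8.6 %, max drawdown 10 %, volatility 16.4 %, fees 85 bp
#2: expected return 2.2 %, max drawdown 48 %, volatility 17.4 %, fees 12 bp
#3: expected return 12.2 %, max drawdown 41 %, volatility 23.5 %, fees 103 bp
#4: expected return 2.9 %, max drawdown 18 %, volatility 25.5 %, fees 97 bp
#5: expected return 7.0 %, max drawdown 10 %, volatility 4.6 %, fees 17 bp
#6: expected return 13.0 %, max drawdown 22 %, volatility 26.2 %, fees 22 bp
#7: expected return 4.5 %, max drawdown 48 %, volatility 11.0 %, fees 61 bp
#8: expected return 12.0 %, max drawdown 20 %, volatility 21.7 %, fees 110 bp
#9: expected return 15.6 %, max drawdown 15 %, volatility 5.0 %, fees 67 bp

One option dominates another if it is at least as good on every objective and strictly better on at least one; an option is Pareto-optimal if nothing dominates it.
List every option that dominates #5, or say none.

#1: worse on volatility (16.4 vs 4.6).
#2: worse on expected return (2.2 vs 7.0).
#3: worse on max drawdown (41 vs 10).
#4: worse on expected return (2.9 vs 7.0).
#6: worse on max drawdown (22 vs 10).
#7: worse on expected return (4.5 vs 7.0).
#8: worse on max drawdown (20 vs 10).
#9: worse on max drawdown (15 vs 10).
No option dominates #5.

none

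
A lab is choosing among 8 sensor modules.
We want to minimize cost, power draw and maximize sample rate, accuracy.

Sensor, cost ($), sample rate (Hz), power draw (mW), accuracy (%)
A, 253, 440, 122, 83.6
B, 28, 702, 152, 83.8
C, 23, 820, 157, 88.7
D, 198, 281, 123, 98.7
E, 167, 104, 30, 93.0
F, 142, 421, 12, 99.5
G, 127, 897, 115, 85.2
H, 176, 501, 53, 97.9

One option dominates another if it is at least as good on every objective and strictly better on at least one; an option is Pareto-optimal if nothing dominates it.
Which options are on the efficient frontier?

B, C, F, G, H

A: dominated by G (cost 127≤253, sample rate 897≥440, power draw 115≤122, accuracy 85.2≥83.6).
B: not dominated.
C: not dominated (best cost).
D: dominated by F (cost 142≤198, sample rate 421≥281, power draw 12≤123, accuracy 99.5≥98.7).
E: dominated by F (cost 142≤167, sample rate 421≥104, power draw 12≤30, accuracy 99.5≥93.0).
F: not dominated (best power draw).
G: not dominated (best sample rate).
H: not dominated.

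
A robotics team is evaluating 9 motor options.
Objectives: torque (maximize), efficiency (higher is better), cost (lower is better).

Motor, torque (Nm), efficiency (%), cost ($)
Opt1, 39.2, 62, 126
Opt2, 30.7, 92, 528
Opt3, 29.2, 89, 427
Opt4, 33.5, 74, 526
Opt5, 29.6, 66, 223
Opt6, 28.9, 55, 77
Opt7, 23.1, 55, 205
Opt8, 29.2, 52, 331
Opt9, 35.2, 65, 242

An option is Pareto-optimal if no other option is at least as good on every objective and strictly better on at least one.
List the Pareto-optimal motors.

Opt1, Opt2, Opt3, Opt4, Opt5, Opt6, Opt9

Opt1: not dominated (best torque).
Opt2: not dominated (best efficiency).
Opt3: not dominated.
Opt4: not dominated.
Opt5: not dominated.
Opt6: not dominated (best cost).
Opt7: dominated by Opt1 (torque 39.2≥23.1, efficiency 62≥55, cost 126≤205).
Opt8: dominated by Opt1 (torque 39.2≥29.2, efficiency 62≥52, cost 126≤331).
Opt9: not dominated.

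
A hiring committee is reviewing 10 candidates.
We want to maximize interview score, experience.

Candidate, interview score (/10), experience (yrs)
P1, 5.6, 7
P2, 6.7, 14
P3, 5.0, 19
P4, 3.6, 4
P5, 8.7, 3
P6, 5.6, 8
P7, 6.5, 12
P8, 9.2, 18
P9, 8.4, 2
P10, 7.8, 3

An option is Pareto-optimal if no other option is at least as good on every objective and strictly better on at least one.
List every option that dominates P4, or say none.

P1, P2, P3, P6, P7, P8

P1: interview score 5.6≥3.6, experience 7≥4 — dominates P4.
P2: interview score 6.7≥3.6, experience 14≥4 — dominates P4.
P3: interview score 5.0≥3.6, experience 19≥4 — dominates P4.
P6: interview score 5.6≥3.6, experience 8≥4 — dominates P4.
P7: interview score 6.5≥3.6, experience 12≥4 — dominates P4.
P8: interview score 9.2≥3.6, experience 18≥4 — dominates P4.
Others (P5, P9, P10) are each worse than P4 on at least one objective.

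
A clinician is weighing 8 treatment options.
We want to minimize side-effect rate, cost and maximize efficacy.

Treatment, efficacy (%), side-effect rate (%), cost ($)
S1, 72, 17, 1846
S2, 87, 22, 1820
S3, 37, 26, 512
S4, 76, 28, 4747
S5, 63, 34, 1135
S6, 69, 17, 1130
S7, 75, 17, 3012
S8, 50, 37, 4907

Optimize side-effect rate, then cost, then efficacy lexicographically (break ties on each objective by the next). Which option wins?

First minimize side-effect rate: best is 17, kept {S1, S6, S7}.
Then minimize cost: best is 1130, kept {S6}.

S6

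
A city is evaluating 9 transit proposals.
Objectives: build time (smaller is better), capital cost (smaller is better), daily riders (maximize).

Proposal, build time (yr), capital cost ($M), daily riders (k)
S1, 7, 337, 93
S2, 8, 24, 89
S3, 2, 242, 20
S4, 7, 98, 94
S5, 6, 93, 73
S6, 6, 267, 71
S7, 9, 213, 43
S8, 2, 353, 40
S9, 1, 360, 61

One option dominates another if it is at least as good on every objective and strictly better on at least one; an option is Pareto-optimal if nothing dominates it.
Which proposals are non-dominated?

S1: dominated by S4 (build time 7≤7, capital cost 98≤337, daily riders 94≥93).
S2: not dominated (best capital cost).
S3: not dominated.
S4: not dominated (best daily riders).
S5: not dominated.
S6: dominated by S5 (build time 6≤6, capital cost 93≤267, daily riders 73≥71).
S7: dominated by S2 (build time 8≤9, capital cost 24≤213, daily riders 89≥43).
S8: not dominated.
S9: not dominated (best build time).

S2, S3, S4, S5, S8, S9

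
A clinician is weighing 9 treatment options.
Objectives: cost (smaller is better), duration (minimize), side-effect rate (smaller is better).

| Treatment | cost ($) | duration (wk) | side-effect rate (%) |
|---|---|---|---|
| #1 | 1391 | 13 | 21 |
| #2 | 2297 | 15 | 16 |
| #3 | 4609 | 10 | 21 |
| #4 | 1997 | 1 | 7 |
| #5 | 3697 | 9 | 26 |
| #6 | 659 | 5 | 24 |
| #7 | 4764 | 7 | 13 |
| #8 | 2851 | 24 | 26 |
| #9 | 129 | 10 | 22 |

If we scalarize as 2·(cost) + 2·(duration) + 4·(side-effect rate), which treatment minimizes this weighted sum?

#9

#1: 2·1391 + 2·13 + 4·21 = 2892
#2: 2·2297 + 2·15 + 4·16 = 4688
#3: 2·4609 + 2·10 + 4·21 = 9322
#4: 2·1997 + 2·1 + 4·7 = 4024
#5: 2·3697 + 2·9 + 4·26 = 7516
#6: 2·659 + 2·5 + 4·24 = 1424
#7: 2·4764 + 2·7 + 4·13 = 9594
#8: 2·2851 + 2·24 + 4·26 = 5854
#9: 2·129 + 2·10 + 4·22 = 366
Lowest: #9 at 366.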